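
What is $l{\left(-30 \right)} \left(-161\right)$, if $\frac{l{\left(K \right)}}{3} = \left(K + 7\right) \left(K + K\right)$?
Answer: $-666540$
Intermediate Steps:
$l{\left(K \right)} = 6 K \left(7 + K\right)$ ($l{\left(K \right)} = 3 \left(K + 7\right) \left(K + K\right) = 3 \left(7 + K\right) 2 K = 3 \cdot 2 K \left(7 + K\right) = 6 K \left(7 + K\right)$)
$l{\left(-30 \right)} \left(-161\right) = 6 \left(-30\right) \left(7 - 30\right) \left(-161\right) = 6 \left(-30\right) \left(-23\right) \left(-161\right) = 4140 \left(-161\right) = -666540$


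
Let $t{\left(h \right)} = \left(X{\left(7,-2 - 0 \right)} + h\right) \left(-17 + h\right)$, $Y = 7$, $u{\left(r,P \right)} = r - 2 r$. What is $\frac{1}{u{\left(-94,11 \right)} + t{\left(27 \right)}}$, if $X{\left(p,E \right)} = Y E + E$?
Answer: $\frac{1}{204} \approx 0.004902$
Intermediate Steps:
$u{\left(r,P \right)} = - r$
$X{\left(p,E \right)} = 8 E$ ($X{\left(p,E \right)} = 7 E + E = 8 E$)
$t{\left(h \right)} = \left(-17 + h\right) \left(-16 + h\right)$ ($t{\left(h \right)} = \left(8 \left(-2 - 0\right) + h\right) \left(-17 + h\right) = \left(8 \left(-2 + 0\right) + h\right) \left(-17 + h\right) = \left(8 \left(-2\right) + h\right) \left(-17 + h\right) = \left(-16 + h\right) \left(-17 + h\right) = \left(-17 + h\right) \left(-16 + h\right)$)
$\frac{1}{u{\left(-94,11 \right)} + t{\left(27 \right)}} = \frac{1}{\left(-1\right) \left(-94\right) + \left(272 + 27^{2} - 891\right)} = \frac{1}{94 + \left(272 + 729 - 891\right)} = \frac{1}{94 + 110} = \frac{1}{204}$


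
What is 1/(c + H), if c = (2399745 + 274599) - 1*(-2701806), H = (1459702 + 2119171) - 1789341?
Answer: 1/7165682 ≈ 1.3955e-7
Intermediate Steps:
H = 1789532 (H = 3578873 - 1789341 = 1789532)
c = 5376150 (c = 2674344 + 2701806 = 5376150)
1/(c + H) = 1/(5376150 + 1789532) = 1/7165682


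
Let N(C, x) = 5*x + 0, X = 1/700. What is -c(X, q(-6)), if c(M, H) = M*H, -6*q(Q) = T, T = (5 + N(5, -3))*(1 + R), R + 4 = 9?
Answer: -1/70 ≈ -0.014286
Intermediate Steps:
R = 5 (R = -4 + 9 = 5)
X = 1/700 ≈ 0.0014286
N(C, x) = 5*x
T = -60 (T = (5 + 5*(-3))*(1 + 5) = (5 - 15)*6 = -10*6 = -60)
q(Q) = 10 (q(Q) = -1/6*(-60) = 10)
c(M, H) = H*M
-c(X, q(-6)) = -10/700 = -1*1/70 = -1/70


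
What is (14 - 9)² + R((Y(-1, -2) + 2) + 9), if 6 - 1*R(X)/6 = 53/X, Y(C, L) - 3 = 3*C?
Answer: 353/11 ≈ 32.091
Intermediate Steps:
Y(C, L) = 3 + 3*C
R(X) = 36 - 318/X
(14 - 9)² + R((Y(-1, -2) + 2) + 9) = (14 - 9)² + (36 - 318/(((3 + 3*(-1)) + 2) + 9)) = 5² + (36 - 318/(((3 - 3) + 2) + 9)) = 25 + (36 - 318/((0 + 2) + 9)) = 25 + (36 - 318/(2 + 9)) = 25 + (36 - 318/11) = 25 + 78/11 = 353/11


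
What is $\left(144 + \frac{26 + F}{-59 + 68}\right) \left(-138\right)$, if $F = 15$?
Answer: $- \frac{61502}{3} \approx -20501.0$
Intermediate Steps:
$\left(144 + \frac{26 + F}{-59 + 68}\right) \left(-138\right) = \left(144 + \frac{26 + 15}{-59 + 68}\right) \left(-138\right) = \left(144 + \frac{41}{9}\right) \left(-138\right) = \frac{1337}{9} \left(-138\right) = - \frac{61502}{3}$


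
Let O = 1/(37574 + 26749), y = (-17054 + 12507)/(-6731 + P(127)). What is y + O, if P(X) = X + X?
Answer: 97494386/138873357 ≈ 0.70204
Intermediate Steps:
P(X) = 2*X
y = 4547/6477 (y = (-17054 + 12507)/(-6731 + 2*127) = -4547/(-6731 + 254) = -4547/(-6477) = -4547*(-1/6477) = 4547/6477 ≈ 0.70202)
O = 1/64323 ≈ 1.5547e-5
y + O = 4547/6477 + 1/64323 = 97494386/138873357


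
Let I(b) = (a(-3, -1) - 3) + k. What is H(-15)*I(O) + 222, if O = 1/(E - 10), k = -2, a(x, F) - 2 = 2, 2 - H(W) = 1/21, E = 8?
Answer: 4621/21 ≈ 220.05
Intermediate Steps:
H(W) = 41/21 (H(W) = 2 - 1/21 = 41/21)
a(x, F) = 4 (a(x, F) = 2 + 2 = 4)
O = -½ (O = 1/(8 - 10) = 1/(-2) = -½ ≈ -0.50000)
I(b) = -1 (I(b) = (4 - 3) - 2 = 1 - 2 = -1)
H(-15)*I(O) + 222 = (41/21)*(-1) + 222 = -41/21 + 222 = 4621/21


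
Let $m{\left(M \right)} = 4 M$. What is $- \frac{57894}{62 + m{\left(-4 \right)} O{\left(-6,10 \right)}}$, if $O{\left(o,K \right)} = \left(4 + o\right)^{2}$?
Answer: $28947$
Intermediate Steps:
$- \frac{57894}{62 + m{\left(-4 \right)} O{\left(-6,10 \right)}} = - \frac{57894}{62 + 4 \left(-4\right) \left(4 - 6\right)^{2}} = - \frac{57894}{62 - 16 \left(-2\right)^{2}} = - \frac{57894}{62 - 64} = - \frac{57894}{-2} = \left(-57894\right) \left(- \frac{1}{2}\right) = 28947$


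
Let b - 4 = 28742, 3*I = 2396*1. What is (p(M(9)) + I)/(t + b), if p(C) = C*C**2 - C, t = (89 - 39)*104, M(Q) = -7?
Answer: 694/50919 ≈ 0.013629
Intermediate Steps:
I = 2396/3 (I = (2396*1)/3 = (1/3)*2396 = 2396/3 ≈ 798.67)
b = 28746 (b = 4 + 28742 = 28746)
t = 5200 (t = 50*104 = 5200)
p(C) = C**3 - C
(p(M(9)) + I)/(t + b) = (((-7)**3 - 1*(-7)) + 2396/3)/(5200 + 28746) = ((-343 + 7) + 2396/3)/33946 = (-336 + 2396/3)*(1/33946) = (1388/3)*(1/33946) = 694/50919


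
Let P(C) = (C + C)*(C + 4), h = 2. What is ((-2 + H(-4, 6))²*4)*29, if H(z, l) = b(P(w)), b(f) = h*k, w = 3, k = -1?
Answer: 1856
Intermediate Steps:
P(C) = 2*C*(4 + C) (P(C) = (2*C)*(4 + C) = 2*C*(4 + C))
b(f) = -2 (b(f) = 2*(-1) = -2)
H(z, l) = -2
((-2 + H(-4, 6))²*4)*29 = ((-2 - 2)²*4)*29 = ((-4)²*4)*29 = (16*4)*29 = 64*29 = 1856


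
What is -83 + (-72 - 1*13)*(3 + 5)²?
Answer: -5523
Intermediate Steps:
-83 + (-72 - 1*13)*(3 + 5)² = -83 + (-72 - 13)*8² = -83 - 85*64 = -83 - 5440 = -5523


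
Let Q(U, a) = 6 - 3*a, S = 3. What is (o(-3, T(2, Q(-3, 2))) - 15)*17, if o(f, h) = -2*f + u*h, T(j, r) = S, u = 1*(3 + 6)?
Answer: 306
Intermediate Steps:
u = 9 (u = 1*9 = 9)
T(j, r) = 3
o(f, h) = -2*f + 9*h
(o(-3, T(2, Q(-3, 2))) - 15)*17 = ((-2*(-3) + 9*3) - 15)*17 = ((6 + 27) - 15)*17 = (33 - 15)*17 = 18*17 = 306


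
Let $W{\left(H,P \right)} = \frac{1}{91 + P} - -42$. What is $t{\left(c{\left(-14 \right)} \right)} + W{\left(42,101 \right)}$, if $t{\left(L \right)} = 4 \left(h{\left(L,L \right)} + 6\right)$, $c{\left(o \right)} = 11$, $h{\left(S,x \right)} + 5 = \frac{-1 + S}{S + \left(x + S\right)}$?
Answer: $\frac{33241}{704} \approx 47.217$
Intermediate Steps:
$h{\left(S,x \right)} = -5 + \frac{-1 + S}{x + 2 S}$ ($h{\left(S,x \right)} = -5 + \frac{-1 + S}{S + \left(x + S\right)} = -5 + \frac{-1 + S}{S + \left(S + x\right)} = -5 + \frac{-1 + S}{x + 2 S}$)
$t{\left(L \right)} = 24 + \frac{4 \left(-1 - 14 L\right)}{3 L}$ ($t{\left(L \right)} = 4 \left(\frac{-1 - 9 L - 5 L}{L + 2 L} + 6\right) = 4 \left(\frac{-1 - 14 L}{3 L} + 6\right) = 4 \left(6 + \frac{-1 - 14 L}{3 L}\right) = 24 + \frac{4 \left(-1 - 14 L\right)}{3 L}$)
$W{\left(H,P \right)} = 42 + \frac{1}{91 + P}$ ($W{\left(H,P \right)} = \frac{1}{91 + P} + 42 = 42 + \frac{1}{91 + P}$)
$t{\left(c{\left(-14 \right)} \right)} + W{\left(42,101 \right)} = \frac{4 \left(-1 + 4 \cdot 11\right)}{3 \cdot 11} + \frac{3823 + 42 \cdot 101}{91 + 101} = \frac{4}{3} \cdot \frac{1}{11} \left(-1 + 44\right) + \frac{3823 + 4242}{192} = \frac{4}{3} \cdot \frac{1}{11} \cdot 43 + \frac{1}{192} \cdot 8065 = \frac{172}{33} + \frac{8065}{192} = \frac{33241}{704}$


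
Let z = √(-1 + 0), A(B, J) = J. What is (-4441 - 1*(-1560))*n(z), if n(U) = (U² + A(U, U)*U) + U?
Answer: 5762 - 2881*I ≈ 5762.0 - 2881.0*I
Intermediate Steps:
z = I (z = √(-1) = I ≈ 1.0*I)
n(U) = U + 2*U² (n(U) = (U² + U*U) + U = (U² + U²) + U = 2*U² + U = U + 2*U²)
(-4441 - 1*(-1560))*n(z) = (-4441 - 1*(-1560))*(I*(1 + 2*I)) = (-4441 + 1560)*(I*(1 + 2*I)) = -2881*I*(1 + 2*I)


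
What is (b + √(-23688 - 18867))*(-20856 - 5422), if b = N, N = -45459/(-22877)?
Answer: -1194571602/22877 - 26278*I*√42555 ≈ -52217.0 - 5.4209e+6*I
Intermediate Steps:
N = 45459/22877 (N = -45459*(-1/22877) = 45459/22877 ≈ 1.9871)
b = 45459/22877 ≈ 1.9871
(b + √(-23688 - 18867))*(-20856 - 5422) = (45459/22877 + √(-23688 - 18867))*(-20856 - 5422) = (45459/22877 + √(-42555))*(-26278) = (45459/22877 + I*√42555)*(-26278) = -1194571602/22877 - 26278*I*√42555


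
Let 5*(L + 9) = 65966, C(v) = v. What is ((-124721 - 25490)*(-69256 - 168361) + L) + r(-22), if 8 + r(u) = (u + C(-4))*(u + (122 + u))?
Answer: 178463491676/5 ≈ 3.5693e+10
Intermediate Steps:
L = 65921/5 (L = -9 + (⅕)*65966 = -9 + 65966/5 = 65921/5 ≈ 13184.)
r(u) = -8 + (-4 + u)*(122 + 2*u) (r(u) = -8 + (u - 4)*(u + (122 + u)) = -8 + (-4 + u)*(122 + 2*u))
((-124721 - 25490)*(-69256 - 168361) + L) + r(-22) = ((-124721 - 25490)*(-69256 - 168361) + 65921/5) + (-496 + 2*(-22)² + 114*(-22)) = (-150211*(-237617) + 65921/5) + (-496 + 2*484 - 2508) = (35692687187 + 65921/5) + (-496 + 968 - 2508) = 178463501856/5 - 2036 = 178463491676/5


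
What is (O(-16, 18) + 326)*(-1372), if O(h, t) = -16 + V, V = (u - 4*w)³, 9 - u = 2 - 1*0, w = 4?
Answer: 574868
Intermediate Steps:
u = 7 (u = 9 - (2 - 1*0) = 9 - (2 + 0) = 9 - 1*2 = 9 - 2 = 7)
V = -729 (V = (7 - 4*4)³ = (7 - 16)³ = (-9)³ = -729)
O(h, t) = -745 (O(h, t) = -16 - 729 = -745)
(O(-16, 18) + 326)*(-1372) = (-745 + 326)*(-1372) = -419*(-1372) = 574868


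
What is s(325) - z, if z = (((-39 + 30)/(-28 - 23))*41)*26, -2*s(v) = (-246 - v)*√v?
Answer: -3198/17 + 2855*√13/2 ≈ 4958.8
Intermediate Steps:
s(v) = -√v*(-246 - v)/2 (s(v) = -(-246 - v)*√v/2 = -√v*(-246 - v)/2)
z = 3198/17 (z = (-9/(-51)*41)*26 = (-9*(-1/51)*41)*26 = ((3/17)*41)*26 = (123/17)*26 = 3198/17 ≈ 188.12)
s(325) - z = √325*(246 + 325)/2 - 1*3198/17 = (½)*(5*√13)*571 - 3198/17 = 2855*√13/2 - 3198/17 = -3198/17 + 2855*√13/2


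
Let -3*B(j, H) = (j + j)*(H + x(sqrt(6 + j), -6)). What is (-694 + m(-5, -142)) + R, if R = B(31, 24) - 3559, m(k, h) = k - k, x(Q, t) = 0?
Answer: -4749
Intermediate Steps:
m(k, h) = 0
B(j, H) = -2*H*j/3 (B(j, H) = -(j + j)*(H + 0)/3 = -2*j*H/3 = -2*H*j/3)
R = -4055 (R = -2/3*24*31 - 3559 = -496 - 3559 = -4055)
(-694 + m(-5, -142)) + R = (-694 + 0) - 4055 = -694 - 4055 = -4749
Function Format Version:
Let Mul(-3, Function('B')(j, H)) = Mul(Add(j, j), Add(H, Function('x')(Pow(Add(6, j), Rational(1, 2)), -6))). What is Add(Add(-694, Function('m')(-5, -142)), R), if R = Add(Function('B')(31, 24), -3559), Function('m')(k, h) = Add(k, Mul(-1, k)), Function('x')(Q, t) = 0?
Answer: -4749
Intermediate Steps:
Function('m')(k, h) = 0
Function('B')(j, H) = Mul(Rational(-2, 3), H, j) (Function('B')(j, H) = Mul(Rational(-1, 3), Mul(Add(j, j), Add(H, 0))) = Mul(Rational(-1, 3), Mul(Mul(2, j), H)) = Mul(Rational(-1, 3), Mul(2, H, j)) = Mul(Rational(-2, 3), H, j))
R = -4055 (R = Add(Mul(Rational(-2, 3), 24, 31), -3559) = Add(-496, -3559) = -4055)
Add(Add(-694, Function('m')(-5, -142)), R) = Add(Add(-694, 0), -4055) = Add(-694, -4055) = -4749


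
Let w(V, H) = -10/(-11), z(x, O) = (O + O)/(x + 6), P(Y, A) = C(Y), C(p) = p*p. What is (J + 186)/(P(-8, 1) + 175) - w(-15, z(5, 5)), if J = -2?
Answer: -366/2629 ≈ -0.13922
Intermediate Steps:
C(p) = p**2
P(Y, A) = Y**2
z(x, O) = 2*O/(6 + x) (z(x, O) = (2*O)/(6 + x) = 2*O/(6 + x))
w(V, H) = 10/11 (w(V, H) = -10*(-1/11) = 10/11)
(J + 186)/(P(-8, 1) + 175) - w(-15, z(5, 5)) = (-2 + 186)/((-8)**2 + 175) - 1*10/11 = 184/(64 + 175) - 10/11 = 184/239 - 10/11 = -366/2629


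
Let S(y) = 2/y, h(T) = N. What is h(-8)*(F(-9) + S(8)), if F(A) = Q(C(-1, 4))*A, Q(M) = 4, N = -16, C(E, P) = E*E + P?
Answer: 572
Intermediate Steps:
C(E, P) = P + E² (C(E, P) = E² + P = P + E²)
h(T) = -16
F(A) = 4*A
h(-8)*(F(-9) + S(8)) = -16*(4*(-9) + 2/8) = -16*(-36 + 2*(⅛)) = -16*(-36 + ¼) = -16*(-143/4) = 572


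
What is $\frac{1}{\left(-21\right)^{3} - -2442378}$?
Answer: $\frac{1}{2433117} \approx 4.11 \cdot 10^{-7}$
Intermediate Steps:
$\frac{1}{\left(-21\right)^{3} - -2442378} = \frac{1}{-9261 + 2442378} = \frac{1}{2433117}$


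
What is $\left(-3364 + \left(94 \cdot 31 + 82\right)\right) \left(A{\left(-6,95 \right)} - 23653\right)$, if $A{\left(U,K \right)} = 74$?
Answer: $8677072$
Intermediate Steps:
$\left(-3364 + \left(94 \cdot 31 + 82\right)\right) \left(A{\left(-6,95 \right)} - 23653\right) = \left(-3364 + \left(94 \cdot 31 + 82\right)\right) \left(74 - 23653\right) = \left(-3364 + \left(2914 + 82\right)\right) \left(-23579\right) = \left(-3364 + 2996\right) \left(-23579\right) = \left(-368\right) \left(-23579\right) = 8677072$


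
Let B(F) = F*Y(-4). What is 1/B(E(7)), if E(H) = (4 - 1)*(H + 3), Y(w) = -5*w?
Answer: 1/600 ≈ 0.0016667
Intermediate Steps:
E(H) = 9 + 3*H (E(H) = 3*(3 + H) = 9 + 3*H)
B(F) = 20*F (B(F) = F*(-5*(-4)) = F*20 = 20*F)
1/B(E(7)) = 1/(20*(9 + 3*7)) = 1/(20*(9 + 21)) = 1/(20*30) = 1/600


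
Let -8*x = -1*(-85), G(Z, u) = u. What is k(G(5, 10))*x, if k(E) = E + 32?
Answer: -1785/4 ≈ -446.25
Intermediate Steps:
x = -85/8 (x = -(-1)*(-85)/8 = -⅛*85 = -85/8 ≈ -10.625)
k(E) = 32 + E
k(G(5, 10))*x = (32 + 10)*(-85/8) = 42*(-85/8) = -1785/4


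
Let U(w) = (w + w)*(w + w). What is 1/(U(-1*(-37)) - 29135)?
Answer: -1/23659 ≈ -4.2267e-5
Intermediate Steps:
U(w) = 4*w² (U(w) = (2*w)*(2*w) = 4*w²)
1/(U(-1*(-37)) - 29135) = 1/(4*(-1*(-37))² - 29135) = 1/(4*37² - 29135) = 1/(4*1369 - 29135) = 1/(5476 - 29135) = 1/(-23659) = -1/23659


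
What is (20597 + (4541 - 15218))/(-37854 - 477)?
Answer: -9920/38331 ≈ -0.25880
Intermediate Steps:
(20597 + (4541 - 15218))/(-37854 - 477) = (20597 - 10677)/(-38331) = 9920*(-1/38331) = -9920/38331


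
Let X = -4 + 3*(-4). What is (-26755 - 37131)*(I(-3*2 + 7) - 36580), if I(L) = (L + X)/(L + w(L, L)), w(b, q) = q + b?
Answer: 2337269310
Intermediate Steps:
X = -16 (X = -4 - 12 = -16)
w(b, q) = b + q
I(L) = (-16 + L)/(3*L) (I(L) = (L - 16)/(L + (L + L)) = (-16 + L)/(L + 2*L) = (-16 + L)/((3*L)) = (-16 + L)*(1/(3*L)) = (-16 + L)/(3*L))
(-26755 - 37131)*(I(-3*2 + 7) - 36580) = (-26755 - 37131)*((-16 + (-3*2 + 7))/(3*(-3*2 + 7)) - 36580) = -63886*((-16 + (-6 + 7))/(3*(-6 + 7)) - 36580) = -63886*((⅓)*(-16 + 1)/1 - 36580) = -63886*((⅓)*1*(-15) - 36580) = -63886*(-5 - 36580) = -63886*(-36585) = 2337269310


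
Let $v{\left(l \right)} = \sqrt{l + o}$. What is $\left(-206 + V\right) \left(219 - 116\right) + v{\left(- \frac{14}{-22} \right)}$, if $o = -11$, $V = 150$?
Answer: $-5768 + \frac{i \sqrt{1254}}{11} \approx -5768.0 + 3.2193 i$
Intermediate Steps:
$v{\left(l \right)} = \sqrt{-11 + l}$ ($v{\left(l \right)} = \sqrt{l - 11} = \sqrt{-11 + l}$)
$\left(-206 + V\right) \left(219 - 116\right) + v{\left(- \frac{14}{-22} \right)} = \left(-206 + 150\right) \left(219 - 116\right) + \sqrt{-11 - \frac{14}{-22}} = \left(-56\right) 103 + \sqrt{-11 - - \frac{7}{11}} = -5768 + \sqrt{-11 + \frac{7}{11}} = -5768 + \sqrt{- \frac{114}{11}} = -5768 + \frac{i \sqrt{1254}}{11}$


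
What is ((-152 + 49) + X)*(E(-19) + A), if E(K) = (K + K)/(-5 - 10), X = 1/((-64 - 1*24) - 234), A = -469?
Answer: 232069499/4830 ≈ 48048.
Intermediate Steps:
X = -1/322 (X = 1/((-64 - 24) - 234) = 1/(-88 - 234) = 1/(-322) = -1/322 ≈ -0.0031056)
E(K) = -2*K/15 (E(K) = (2*K)/(-15) = (2*K)*(-1/15) = -2*K/15)
((-152 + 49) + X)*(E(-19) + A) = ((-152 + 49) - 1/322)*(-2/15*(-19) - 469) = (-103 - 1/322)*(38/15 - 469) = -33167/322*(-6997/15) = 232069499/4830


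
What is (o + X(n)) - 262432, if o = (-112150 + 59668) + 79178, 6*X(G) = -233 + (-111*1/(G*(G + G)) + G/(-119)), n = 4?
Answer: -5386996729/22848 ≈ -2.3578e+5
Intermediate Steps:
X(G) = -233/6 - 37/(4*G²) - G/714 (X(G) = (-233 + (-111*1/(G*(G + G)) + G/(-119)))/6 = (-233 + (-111*1/(2*G²) + G*(-1/119)))/6 = (-233 + (-111*1/(2*G²) - G/119))/6 = (-233 + (-111/(2*G²) - G/119))/6 = (-233 - 111/(2*G²) - G/119)/6 = -233/6 - 37/(4*G²) - G/714)
o = 26696 (o = -52482 + 79178 = 26696)
(o + X(n)) - 262432 = (26696 + (-233/6 - 37/4/4² - 1/714*4)) - 262432 = (26696 + (-233/6 - 37/4*1/16 - 2/357)) - 262432 = (26696 + (-233/6 - 37/64 - 2/357)) - 262432 = (26696 - 900601/22848) - 262432 = 609049607/22848 - 262432 = -5386996729/22848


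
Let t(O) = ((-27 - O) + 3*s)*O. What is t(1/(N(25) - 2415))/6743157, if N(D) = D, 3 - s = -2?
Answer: 28679/38517587099700 ≈ 7.4457e-10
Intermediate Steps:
s = 5 (s = 3 - 1*(-2) = 3 + 2 = 5)
t(O) = O*(-12 - O) (t(O) = ((-27 - O) + 3*5)*O = ((-27 - O) + 15)*O = (-12 - O)*O = O*(-12 - O))
t(1/(N(25) - 2415))/6743157 = -(12 + 1/(25 - 2415))/(25 - 2415)/6743157 = -1*(12 + 1/(-2390))/(-2390)*(1/6743157) = -1*(-1/2390)*(12 - 1/2390)*(1/6743157) = -1*(-1/2390)*28679/2390*(1/6743157) = (28679/5712100)*(1/6743157) = 28679/38517587099700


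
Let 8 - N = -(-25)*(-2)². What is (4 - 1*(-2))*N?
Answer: -552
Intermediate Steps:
N = -92 (N = 8 - (-1)*(-25*(-2)²) = 8 - (-1)*(-25*4) = 8 - (-1)*(-100) = 8 - 1*100 = 8 - 100 = -92)
(4 - 1*(-2))*N = (4 - 1*(-2))*(-92) = (4 + 2)*(-92) = 6*(-92) = -552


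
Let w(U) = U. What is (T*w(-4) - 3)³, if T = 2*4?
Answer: -42875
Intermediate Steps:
T = 8
(T*w(-4) - 3)³ = (8*(-4) - 3)³ = (-32 - 3)³ = (-35)³ = -42875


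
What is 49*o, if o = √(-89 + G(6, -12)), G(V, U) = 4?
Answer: 49*I*√85 ≈ 451.76*I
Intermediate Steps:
o = I*√85 (o = √(-89 + 4) = √(-85) = I*√85 ≈ 9.2195*I)
49*o = 49*(I*√85) = 49*I*√85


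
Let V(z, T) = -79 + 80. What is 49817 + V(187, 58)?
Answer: 49818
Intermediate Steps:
V(z, T) = 1
49817 + V(187, 58) = 49817 + 1 = 49818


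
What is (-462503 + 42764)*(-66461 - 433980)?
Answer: 210054604899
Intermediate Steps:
(-462503 + 42764)*(-66461 - 433980) = -419739*(-500441) = 210054604899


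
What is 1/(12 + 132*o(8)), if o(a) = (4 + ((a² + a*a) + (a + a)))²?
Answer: 1/2891340 ≈ 3.4586e-7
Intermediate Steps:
o(a) = (4 + 2*a + 2*a²)² (o(a) = (4 + ((a² + a²) + 2*a))² = (4 + (2*a² + 2*a))² = (4 + (2*a + 2*a²))² = (4 + 2*a + 2*a²)²)
1/(12 + 132*o(8)) = 1/(12 + 132*(4*(2 + 8 + 8²)²)) = 1/(12 + 132*(4*(2 + 8 + 64)²)) = 1/(12 + 132*(4*74²)) = 1/(12 + 132*(4*5476)) = 1/(12 + 132*21904) = 1/(12 + 2891328) = 1/2891340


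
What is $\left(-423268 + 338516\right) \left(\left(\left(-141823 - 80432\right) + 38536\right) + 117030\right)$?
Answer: $5652026128$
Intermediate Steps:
$\left(-423268 + 338516\right) \left(\left(\left(-141823 - 80432\right) + 38536\right) + 117030\right) = - 84752 \left(\left(\left(-141823 - 80432\right) + 38536\right) + 117030\right) = - 84752 \left(\left(-222255 + 38536\right) + 117030\right) = - 84752 \left(-183719 + 117030\right) = \left(-84752\right) \left(-66689\right) = 5652026128$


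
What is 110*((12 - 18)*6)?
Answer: -3960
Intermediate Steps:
110*((12 - 18)*6) = 110*(-6*6) = 110*(-36) = -3960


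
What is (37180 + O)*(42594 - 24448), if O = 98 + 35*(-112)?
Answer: 605314268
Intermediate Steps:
O = -3822 (O = 98 - 3920 = -3822)
(37180 + O)*(42594 - 24448) = (37180 - 3822)*(42594 - 24448) = 33358*18146 = 605314268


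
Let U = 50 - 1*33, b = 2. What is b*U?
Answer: 34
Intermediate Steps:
U = 17 (U = 50 - 33 = 17)
b*U = 2*17 = 34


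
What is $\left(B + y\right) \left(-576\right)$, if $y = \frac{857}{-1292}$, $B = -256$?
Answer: $\frac{47751696}{323} \approx 1.4784 \cdot 10^{5}$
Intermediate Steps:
$y = - \frac{857}{1292}$ ($y = 857 \left(- \frac{1}{1292}\right) = - \frac{857}{1292} \approx -0.66331$)
$\left(B + y\right) \left(-576\right) = \left(-256 - \frac{857}{1292}\right) \left(-576\right) = \left(- \frac{331609}{1292}\right) \left(-576\right) = \frac{47751696}{323}$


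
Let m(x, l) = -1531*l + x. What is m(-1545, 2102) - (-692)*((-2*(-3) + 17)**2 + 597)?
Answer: -2440515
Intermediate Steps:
m(x, l) = x - 1531*l
m(-1545, 2102) - (-692)*((-2*(-3) + 17)**2 + 597) = (-1545 - 1531*2102) - (-692)*((-2*(-3) + 17)**2 + 597) = (-1545 - 3218162) - (-692)*((6 + 17)**2 + 597) = -3219707 - (-692)*(23**2 + 597) = -3219707 - (-692)*(529 + 597) = -3219707 - (-692)*1126 = -3219707 - 1*(-779192) = -3219707 + 779192 = -2440515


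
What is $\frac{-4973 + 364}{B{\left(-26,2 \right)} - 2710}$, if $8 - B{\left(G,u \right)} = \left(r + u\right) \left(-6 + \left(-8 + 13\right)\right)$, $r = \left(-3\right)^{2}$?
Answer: $\frac{4609}{2691} \approx 1.7127$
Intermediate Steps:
$r = 9$
$B{\left(G,u \right)} = 17 + u$ ($B{\left(G,u \right)} = 8 - \left(9 + u\right) \left(-6 + \left(-8 + 13\right)\right) = 8 - \left(9 + u\right) \left(-6 + 5\right) = 8 - \left(9 + u\right) \left(-1\right) = 8 - \left(-9 - u\right) = 8 + \left(9 + u\right) = 17 + u$)
$\frac{-4973 + 364}{B{\left(-26,2 \right)} - 2710} = \frac{-4973 + 364}{\left(17 + 2\right) - 2710} = - \frac{4609}{19 - 2710} = - \frac{4609}{-2691} = \left(-4609\right) \left(- \frac{1}{2691}\right) = \frac{4609}{2691}$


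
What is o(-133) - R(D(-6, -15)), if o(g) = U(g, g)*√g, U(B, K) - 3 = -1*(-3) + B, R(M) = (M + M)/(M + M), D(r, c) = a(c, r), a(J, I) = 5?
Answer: -1 - 127*I*√133 ≈ -1.0 - 1464.6*I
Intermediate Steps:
D(r, c) = 5
R(M) = 1 (R(M) = (2*M)/((2*M)) = (2*M)*(1/(2*M)) = 1)
U(B, K) = 6 + B (U(B, K) = 3 + (-1*(-3) + B) = 3 + (3 + B) = 6 + B)
o(g) = √g*(6 + g) (o(g) = (6 + g)*√g = √g*(6 + g))
o(-133) - R(D(-6, -15)) = √(-133)*(6 - 133) - 1*1 = (I*√133)*(-127) - 1 = -127*I*√133 - 1 = -1 - 127*I*√133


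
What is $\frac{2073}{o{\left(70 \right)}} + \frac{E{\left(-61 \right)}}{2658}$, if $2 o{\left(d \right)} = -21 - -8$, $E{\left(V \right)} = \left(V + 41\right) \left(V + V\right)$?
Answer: $- \frac{5494174}{17277} \approx -318.0$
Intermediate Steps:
$E{\left(V \right)} = 2 V \left(41 + V\right)$ ($E{\left(V \right)} = \left(41 + V\right) 2 V = 2 V \left(41 + V\right)$)
$o{\left(d \right)} = - \frac{13}{2}$ ($o{\left(d \right)} = \frac{-21 - -8}{2} = \frac{-21 + 8}{2} = \frac{1}{2} \left(-13\right) = - \frac{13}{2}$)
$\frac{2073}{o{\left(70 \right)}} + \frac{E{\left(-61 \right)}}{2658} = \frac{2073}{- \frac{13}{2}} + \frac{2 \left(-61\right) \left(41 - 61\right)}{2658} = 2073 \left(- \frac{2}{13}\right) + 2 \left(-61\right) \left(-20\right) \frac{1}{2658} = - \frac{4146}{13} + 2440 \cdot \frac{1}{2658} = - \frac{4146}{13} + \frac{1220}{1329} = - \frac{5494174}{17277}$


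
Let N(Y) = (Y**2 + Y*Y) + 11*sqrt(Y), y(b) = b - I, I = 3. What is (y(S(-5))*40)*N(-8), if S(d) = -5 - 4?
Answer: -61440 - 10560*I*sqrt(2) ≈ -61440.0 - 14934.0*I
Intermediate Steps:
S(d) = -9
y(b) = -3 + b (y(b) = b - 1*3 = b - 3 = -3 + b)
N(Y) = 2*Y**2 + 11*sqrt(Y) (N(Y) = (Y**2 + Y**2) + 11*sqrt(Y) = 2*Y**2 + 11*sqrt(Y))
(y(S(-5))*40)*N(-8) = ((-3 - 9)*40)*(2*(-8)**2 + 11*sqrt(-8)) = (-12*40)*(2*64 + 11*(2*I*sqrt(2))) = -480*(128 + 22*I*sqrt(2)) = -61440 - 10560*I*sqrt(2)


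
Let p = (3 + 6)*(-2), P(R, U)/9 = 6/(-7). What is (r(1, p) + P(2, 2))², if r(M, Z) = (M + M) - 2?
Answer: 2916/49 ≈ 59.510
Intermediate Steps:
P(R, U) = -54/7 (P(R, U) = 9*(6/(-7)) = 9*(6*(-⅐)) = 9*(-6/7) = -54/7)
p = -18 (p = 9*(-2) = -18)
r(M, Z) = -2 + 2*M (r(M, Z) = 2*M - 2 = -2 + 2*M)
(r(1, p) + P(2, 2))² = ((-2 + 2*1) - 54/7)² = ((-2 + 2) - 54/7)² = (0 - 54/7)² = (-54/7)² = 2916/49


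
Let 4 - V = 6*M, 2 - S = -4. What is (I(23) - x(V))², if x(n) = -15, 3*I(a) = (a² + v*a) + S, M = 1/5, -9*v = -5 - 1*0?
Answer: 28462225/729 ≈ 39043.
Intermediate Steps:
v = 5/9 (v = -(-5 - 1*0)/9 = -(-5 + 0)/9 = -⅑*(-5) = 5/9 ≈ 0.55556)
M = ⅕ ≈ 0.20000
S = 6 (S = 2 - 1*(-4) = 2 + 4 = 6)
V = 14/5 (V = 4 - 6/5 = 14/5 ≈ 2.8000)
I(a) = 2 + a²/3 + 5*a/27 (I(a) = ((a² + 5*a/9) + 6)/3 = (6 + a² + 5*a/9)/3 = 2 + a²/3 + 5*a/27)
(I(23) - x(V))² = ((2 + (⅓)*23² + (5/27)*23) - 1*(-15))² = ((2 + (⅓)*529 + 115/27) + 15)² = ((2 + 529/3 + 115/27) + 15)² = (4930/27 + 15)² = (5335/27)² = 28462225/729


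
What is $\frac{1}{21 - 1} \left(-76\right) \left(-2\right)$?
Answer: $\frac{38}{5} \approx 7.6$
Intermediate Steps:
$\frac{1}{21 - 1} \left(-76\right) \left(-2\right) = \frac{1}{20} \left(-76\right) \left(-2\right) = \left(- \frac{19}{5}\right) \left(-2\right) = \frac{38}{5}$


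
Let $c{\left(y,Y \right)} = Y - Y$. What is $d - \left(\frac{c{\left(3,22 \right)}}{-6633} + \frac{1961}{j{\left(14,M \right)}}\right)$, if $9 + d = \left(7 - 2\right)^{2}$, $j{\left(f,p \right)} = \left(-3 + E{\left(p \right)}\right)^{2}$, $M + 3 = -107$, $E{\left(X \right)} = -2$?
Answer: $- \frac{1561}{25} \approx -62.44$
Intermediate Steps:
$M = -110$ ($M = -3 - 107 = -110$)
$c{\left(y,Y \right)} = 0$
$j{\left(f,p \right)} = 25$ ($j{\left(f,p \right)} = \left(-3 - 2\right)^{2} = \left(-5\right)^{2} = 25$)
$d = 16$ ($d = -9 + \left(7 - 2\right)^{2} = -9 + 5^{2} = -9 + 25 = 16$)
$d - \left(\frac{c{\left(3,22 \right)}}{-6633} + \frac{1961}{j{\left(14,M \right)}}\right) = 16 - \left(\frac{0}{-6633} + \frac{1961}{25}\right) = 16 - \left(0 \left(- \frac{1}{6633}\right) + 1961 \cdot \frac{1}{25}\right) = 16 - \left(0 + \frac{1961}{25}\right) = 16 - \frac{1961}{25} = - \frac{1561}{25}$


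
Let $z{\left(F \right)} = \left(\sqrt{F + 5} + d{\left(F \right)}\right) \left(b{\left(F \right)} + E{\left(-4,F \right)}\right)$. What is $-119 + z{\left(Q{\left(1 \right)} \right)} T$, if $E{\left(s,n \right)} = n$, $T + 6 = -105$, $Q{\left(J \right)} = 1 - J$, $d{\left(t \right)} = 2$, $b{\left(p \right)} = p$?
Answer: $-119$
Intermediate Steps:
$T = -111$ ($T = -6 - 105 = -111$)
$z{\left(F \right)} = 2 F \left(2 + \sqrt{5 + F}\right)$ ($z{\left(F \right)} = \left(\sqrt{F + 5} + 2\right) \left(F + F\right) = \left(\sqrt{5 + F} + 2\right) 2 F = \left(2 + \sqrt{5 + F}\right) 2 F = 2 F \left(2 + \sqrt{5 + F}\right)$)
$-119 + z{\left(Q{\left(1 \right)} \right)} T = -119 + 2 \left(1 - 1\right) \left(2 + \sqrt{5 + \left(1 - 1\right)}\right) \left(-111\right) = -119 + 2 \cdot 0 \left(2 + \sqrt{5 + 0}\right) \left(-111\right) = -119 + 2 \cdot 0 \left(2 + \sqrt{5}\right) \left(-111\right) = -119 + 0 \left(-111\right) = -119 + 0 = -119$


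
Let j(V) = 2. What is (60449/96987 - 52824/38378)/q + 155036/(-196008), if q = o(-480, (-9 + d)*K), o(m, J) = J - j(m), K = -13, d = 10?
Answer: -10895932020973/14709163834530 ≈ -0.74076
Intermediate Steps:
o(m, J) = -2 + J (o(m, J) = J - 1*2 = J - 2 = -2 + J)
q = -15 (q = -2 + (-9 + 10)*(-13) = -2 + 1*(-13) = -2 - 13 = -15)
(60449/96987 - 52824/38378)/q + 155036/(-196008) = (60449/96987 - 52824/38378)/(-15) + 155036/(-196008) = (60449*(1/96987) - 52824*1/38378)*(-1/15) + 155036*(-1/196008) = (60449/96987 - 852/619)*(-1/15) - 38759/49002 = -45214993/60034953*(-1/15) - 38759/49002 = 45214993/900524295 - 38759/49002 = -10895932020973/14709163834530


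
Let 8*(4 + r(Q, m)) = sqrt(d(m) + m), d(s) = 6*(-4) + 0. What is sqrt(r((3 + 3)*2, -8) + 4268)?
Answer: sqrt(17056 + 2*I*sqrt(2))/2 ≈ 65.299 + 0.0054144*I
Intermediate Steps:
d(s) = -24 (d(s) = -24 + 0 = -24)
r(Q, m) = -4 + sqrt(-24 + m)/8
sqrt(r((3 + 3)*2, -8) + 4268) = sqrt((-4 + sqrt(-24 - 8)/8) + 4268) = sqrt((-4 + sqrt(-32)/8) + 4268) = sqrt((-4 + (4*I*sqrt(2))/8) + 4268) = sqrt((-4 + I*sqrt(2)/2) + 4268) = sqrt(4264 + I*sqrt(2)/2)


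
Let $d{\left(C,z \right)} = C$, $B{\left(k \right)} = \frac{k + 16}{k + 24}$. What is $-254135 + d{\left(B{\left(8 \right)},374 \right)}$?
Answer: $- \frac{1016537}{4} \approx -2.5413 \cdot 10^{5}$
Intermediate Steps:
$B{\left(k \right)} = \frac{16 + k}{24 + k}$
$-254135 + d{\left(B{\left(8 \right)},374 \right)} = -254135 + \frac{16 + 8}{24 + 8} = -254135 + \frac{1}{32} \cdot 24 = -254135 + \frac{3}{4} = - \frac{1016537}{4}$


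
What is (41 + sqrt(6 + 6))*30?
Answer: 1230 + 60*sqrt(3) ≈ 1333.9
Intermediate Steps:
(41 + sqrt(6 + 6))*30 = (41 + sqrt(12))*30 = (41 + 2*sqrt(3))*30 = 1230 + 60*sqrt(3)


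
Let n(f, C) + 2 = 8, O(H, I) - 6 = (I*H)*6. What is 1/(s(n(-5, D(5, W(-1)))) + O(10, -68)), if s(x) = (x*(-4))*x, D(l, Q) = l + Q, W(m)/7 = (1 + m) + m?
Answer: -1/4218 ≈ -0.00023708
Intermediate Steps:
O(H, I) = 6 + 6*H*I (O(H, I) = 6 + (I*H)*6 = 6 + (H*I)*6 = 6 + 6*H*I)
W(m) = 7 + 14*m (W(m) = 7*((1 + m) + m) = 7*(1 + 2*m) = 7 + 14*m)
D(l, Q) = Q + l
n(f, C) = 6 (n(f, C) = -2 + 8 = 6)
s(x) = -4*x**2 (s(x) = (-4*x)*x = -4*x**2)
1/(s(n(-5, D(5, W(-1)))) + O(10, -68)) = 1/(-4*6**2 + (6 + 6*10*(-68))) = 1/(-4*36 + (6 - 4080)) = 1/(-144 - 4074) = 1/(-4218) = -1/4218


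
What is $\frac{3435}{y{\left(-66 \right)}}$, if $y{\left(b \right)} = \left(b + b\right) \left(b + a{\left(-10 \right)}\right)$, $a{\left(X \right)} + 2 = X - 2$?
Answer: $\frac{229}{704} \approx 0.32528$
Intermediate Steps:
$a{\left(X \right)} = -4 + X$ ($a{\left(X \right)} = -2 + \left(X - 2\right) = -2 + \left(-2 + X\right) = -4 + X$)
$y{\left(b \right)} = 2 b \left(-14 + b\right)$ ($y{\left(b \right)} = \left(b + b\right) \left(b - 14\right) = 2 b \left(b - 14\right) = 2 b \left(-14 + b\right)$)
$\frac{3435}{y{\left(-66 \right)}} = \frac{3435}{2 \left(-66\right) \left(-14 - 66\right)} = \frac{3435}{2 \left(-66\right) \left(-80\right)} = \frac{3435}{10560} = 3435 \cdot \frac{1}{10560} = \frac{229}{704}$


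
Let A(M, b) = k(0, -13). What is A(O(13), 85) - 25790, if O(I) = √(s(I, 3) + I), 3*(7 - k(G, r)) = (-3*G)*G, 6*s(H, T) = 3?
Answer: -25783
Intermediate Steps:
s(H, T) = ½ (s(H, T) = (⅙)*3 = ½)
k(G, r) = 7 + G² (k(G, r) = 7 - (-3*G)*G/3 = 7 - (-1)*G² = 7 + G²)
O(I) = √(½ + I)
A(M, b) = 7 (A(M, b) = 7 + 0² = 7 + 0 = 7)
A(O(13), 85) - 25790 = 7 - 25790 = -25783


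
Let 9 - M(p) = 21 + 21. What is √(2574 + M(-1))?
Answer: 11*√21 ≈ 50.408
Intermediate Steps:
M(p) = -33 (M(p) = 9 - (21 + 21) = 9 - 1*42 = 9 - 42 = -33)
√(2574 + M(-1)) = √(2574 - 33) = √2541 = 11*√21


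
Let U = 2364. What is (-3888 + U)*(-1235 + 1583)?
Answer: -530352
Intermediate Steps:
(-3888 + U)*(-1235 + 1583) = (-3888 + 2364)*(-1235 + 1583) = -1524*348 = -530352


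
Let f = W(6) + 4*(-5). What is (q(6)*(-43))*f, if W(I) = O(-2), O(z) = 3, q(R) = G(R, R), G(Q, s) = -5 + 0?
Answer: -3655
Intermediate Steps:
G(Q, s) = -5
q(R) = -5
W(I) = 3
f = -17 (f = 3 + 4*(-5) = 3 - 20 = -17)
(q(6)*(-43))*f = -5*(-43)*(-17) = 215*(-17) = -3655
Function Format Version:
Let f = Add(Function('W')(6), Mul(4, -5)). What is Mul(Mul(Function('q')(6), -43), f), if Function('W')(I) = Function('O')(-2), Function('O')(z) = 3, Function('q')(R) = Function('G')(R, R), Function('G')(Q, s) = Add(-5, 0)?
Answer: -3655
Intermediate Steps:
Function('G')(Q, s) = -5
Function('q')(R) = -5
Function('W')(I) = 3
f = -17 (f = Add(3, Mul(4, -5)) = Add(3, -20) = -17)
Mul(Mul(Function('q')(6), -43), f) = Mul(Mul(-5, -43), -17) = Mul(215, -17) = -3655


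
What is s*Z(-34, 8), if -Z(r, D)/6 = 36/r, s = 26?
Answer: 2808/17 ≈ 165.18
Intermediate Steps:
Z(r, D) = -216/r
s*Z(-34, 8) = 26*(-216/(-34)) = 26*(-216*(-1/34)) = 26*(108/17) = 2808/17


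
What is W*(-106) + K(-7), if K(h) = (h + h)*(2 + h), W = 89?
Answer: -9364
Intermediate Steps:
K(h) = 2*h*(2 + h) (K(h) = (2*h)*(2 + h) = 2*h*(2 + h))
W*(-106) + K(-7) = 89*(-106) + 2*(-7)*(2 - 7) = -9434 + 2*(-7)*(-5) = -9434 + 70 = -9364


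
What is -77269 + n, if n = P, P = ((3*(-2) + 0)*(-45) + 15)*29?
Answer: -69004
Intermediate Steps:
P = 8265 (P = ((-6 + 0)*(-45) + 15)*29 = (-6*(-45) + 15)*29 = (270 + 15)*29 = 285*29 = 8265)
n = 8265
-77269 + n = -77269 + 8265 = -69004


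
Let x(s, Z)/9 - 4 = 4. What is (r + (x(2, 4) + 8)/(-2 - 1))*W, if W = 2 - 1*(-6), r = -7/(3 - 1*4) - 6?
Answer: -616/3 ≈ -205.33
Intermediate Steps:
x(s, Z) = 72 (x(s, Z) = 36 + 9*4 = 36 + 36 = 72)
r = 1 (r = -7/(3 - 4) - 6 = -7/(-1) - 6 = -7*(-1) - 6 = 7 - 6 = 1)
W = 8 (W = 2 + 6 = 8)
(r + (x(2, 4) + 8)/(-2 - 1))*W = (1 + (72 + 8)/(-2 - 1))*8 = (1 + 80/(-3))*8 = (1 + 80*(-1/3))*8 = (1 - 80/3)*8 = -77/3*8 = -616/3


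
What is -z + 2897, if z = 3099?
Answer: -202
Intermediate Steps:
-z + 2897 = -1*3099 + 2897 = -3099 + 2897 = -202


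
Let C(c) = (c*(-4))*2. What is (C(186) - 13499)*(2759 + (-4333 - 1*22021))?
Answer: 353618265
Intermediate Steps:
C(c) = -8*c (C(c) = -4*c*2 = -8*c)
(C(186) - 13499)*(2759 + (-4333 - 1*22021)) = (-8*186 - 13499)*(2759 + (-4333 - 1*22021)) = (-1488 - 13499)*(2759 + (-4333 - 22021)) = -14987*(2759 - 26354) = -14987*(-23595) = 353618265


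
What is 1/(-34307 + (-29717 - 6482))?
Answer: -1/70506 ≈ -1.4183e-5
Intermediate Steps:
1/(-34307 + (-29717 - 6482)) = 1/(-34307 - 36199) = 1/(-70506) = -1/70506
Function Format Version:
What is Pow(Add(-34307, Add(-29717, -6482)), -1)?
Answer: Rational(-1, 70506) ≈ -1.4183e-5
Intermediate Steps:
Pow(Add(-34307, Add(-29717, -6482)), -1) = Pow(Add(-34307, -36199), -1) = Pow(-70506, -1) = Rational(-1, 70506)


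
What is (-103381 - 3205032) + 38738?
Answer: -3269675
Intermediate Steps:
(-103381 - 3205032) + 38738 = -3308413 + 38738 = -3269675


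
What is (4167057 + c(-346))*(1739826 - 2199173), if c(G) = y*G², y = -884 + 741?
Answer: 5949614387857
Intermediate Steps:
y = -143
c(G) = -143*G²
(4167057 + c(-346))*(1739826 - 2199173) = (4167057 - 143*(-346)²)*(1739826 - 2199173) = (4167057 - 143*119716)*(-459347) = (4167057 - 17119388)*(-459347) = -12952331*(-459347) = 5949614387857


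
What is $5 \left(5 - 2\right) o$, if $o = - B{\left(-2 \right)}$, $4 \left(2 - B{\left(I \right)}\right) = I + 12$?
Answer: $\frac{15}{2} \approx 7.5$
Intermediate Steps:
$B{\left(I \right)} = -1 - \frac{I}{4}$ ($B{\left(I \right)} = 2 - \frac{I + 12}{4} = 2 - \frac{12 + I}{4} = 2 - \left(3 + \frac{I}{4}\right) = -1 - \frac{I}{4}$)
$o = \frac{1}{2}$ ($o = - (-1 - - \frac{1}{2}) = - (-1 + \frac{1}{2}) = \left(-1\right) \left(- \frac{1}{2}\right) = \frac{1}{2} \approx 0.5$)
$5 \left(5 - 2\right) o = 5 \left(5 - 2\right) \frac{1}{2} = 5 \cdot 3 \cdot \frac{1}{2} = 15 \cdot \frac{1}{2} = \frac{15}{2}$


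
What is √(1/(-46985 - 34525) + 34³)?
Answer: √261131063368890/81510 ≈ 198.25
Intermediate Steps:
√(1/(-46985 - 34525) + 34³) = √(1/(-81510) + 39304) = √(-1/81510 + 39304) = √(3203669039/81510) = √261131063368890/81510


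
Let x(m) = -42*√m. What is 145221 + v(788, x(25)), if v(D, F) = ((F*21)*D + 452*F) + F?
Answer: -3424989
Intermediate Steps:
v(D, F) = 453*F + 21*D*F (v(D, F) = ((21*F)*D + 452*F) + F = (21*D*F + 452*F) + F = (452*F + 21*D*F) + F = 453*F + 21*D*F)
145221 + v(788, x(25)) = 145221 + 3*(-42*√25)*(151 + 7*788) = 145221 + 3*(-42*5)*(151 + 5516) = 145221 + 3*(-210)*5667 = 145221 - 3570210 = -3424989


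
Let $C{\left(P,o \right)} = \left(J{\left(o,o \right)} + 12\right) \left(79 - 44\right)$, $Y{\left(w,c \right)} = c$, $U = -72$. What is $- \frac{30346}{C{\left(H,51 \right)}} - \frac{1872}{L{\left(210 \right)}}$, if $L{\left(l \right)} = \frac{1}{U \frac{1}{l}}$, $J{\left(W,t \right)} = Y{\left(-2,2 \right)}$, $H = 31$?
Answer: $\frac{28415}{49} \approx 579.9$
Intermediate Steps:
$J{\left(W,t \right)} = 2$
$L{\left(l \right)} = - \frac{l}{72}$ ($L{\left(l \right)} = \frac{1}{\left(-72\right) \frac{1}{l}} = - \frac{l}{72}$)
$C{\left(P,o \right)} = 490$ ($C{\left(P,o \right)} = \left(2 + 12\right) \left(79 - 44\right) = 14 \cdot 35 = 490$)
$- \frac{30346}{C{\left(H,51 \right)}} - \frac{1872}{L{\left(210 \right)}} = - \frac{30346}{490} - \frac{1872}{\left(- \frac{1}{72}\right) 210} = \left(-30346\right) \frac{1}{490} - \frac{1872}{- \frac{35}{12}} = - \frac{15173}{245} - - \frac{22464}{35} = - \frac{15173}{245} + \frac{22464}{35} = \frac{28415}{49}$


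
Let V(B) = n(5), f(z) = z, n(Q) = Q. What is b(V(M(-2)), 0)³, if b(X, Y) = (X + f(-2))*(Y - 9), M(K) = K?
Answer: -19683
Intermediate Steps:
V(B) = 5
b(X, Y) = (-9 + Y)*(-2 + X) (b(X, Y) = (X - 2)*(Y - 9) = (-2 + X)*(-9 + Y) = (-9 + Y)*(-2 + X))
b(V(M(-2)), 0)³ = (18 - 9*5 - 2*0 + 5*0)³ = (18 - 45 + 0 + 0)³ = (-27)³ = -19683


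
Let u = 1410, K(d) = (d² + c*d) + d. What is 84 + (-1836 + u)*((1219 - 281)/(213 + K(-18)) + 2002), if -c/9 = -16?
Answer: -589129492/691 ≈ -8.5258e+5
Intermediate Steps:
c = 144 (c = -9*(-16) = 144)
K(d) = d² + 145*d (K(d) = (d² + 144*d) + d = d² + 145*d)
84 + (-1836 + u)*((1219 - 281)/(213 + K(-18)) + 2002) = 84 + (-1836 + 1410)*((1219 - 281)/(213 - 18*(145 - 18)) + 2002) = 84 - 426*(938/(213 - 18*127) + 2002) = 84 - 426*(938/(213 - 2286) + 2002) = 84 - 426*(938/(-2073) + 2002) = 84 - 426*(938*(-1/2073) + 2002) = 84 - 426*(-938/2073 + 2002) = 84 - 426*4149208/2073 = 84 - 589187536/691 = -589129492/691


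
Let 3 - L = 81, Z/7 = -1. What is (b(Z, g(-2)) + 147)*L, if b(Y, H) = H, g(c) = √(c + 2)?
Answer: -11466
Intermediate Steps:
Z = -7 (Z = 7*(-1) = -7)
g(c) = √(2 + c)
L = -78 (L = 3 - 1*81 = 3 - 81 = -78)
(b(Z, g(-2)) + 147)*L = (√(2 - 2) + 147)*(-78) = (√0 + 147)*(-78) = (0 + 147)*(-78) = 147*(-78) = -11466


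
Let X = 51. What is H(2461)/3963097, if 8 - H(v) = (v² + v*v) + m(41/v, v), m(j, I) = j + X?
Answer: -29810302226/9753181717 ≈ -3.0565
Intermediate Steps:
m(j, I) = 51 + j (m(j, I) = j + 51 = 51 + j)
H(v) = -43 - 41/v - 2*v² (H(v) = 8 - ((v² + v*v) + (51 + 41/v)) = 8 - ((v² + v²) + (51 + 41/v)) = 8 - (2*v² + (51 + 41/v)) = 8 - (51 + 2*v² + 41/v) = 8 + (-51 - 41/v - 2*v²) = -43 - 41/v - 2*v²)
H(2461)/3963097 = (-43 - 41/2461 - 2*2461²)/3963097 = (-43 - 41*1/2461 - 2*6056521)*(1/3963097) = (-43 - 41/2461 - 12113042)*(1/3963097) = -29810302226/2461*1/3963097 = -29810302226/9753181717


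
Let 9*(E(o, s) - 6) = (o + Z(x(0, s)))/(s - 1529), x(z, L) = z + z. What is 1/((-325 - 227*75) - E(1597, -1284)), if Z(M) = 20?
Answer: -8439/146466745 ≈ -5.7617e-5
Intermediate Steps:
x(z, L) = 2*z
E(o, s) = 6 + (20 + o)/(9*(-1529 + s)) (E(o, s) = 6 + ((o + 20)/(s - 1529))/9 = 6 + ((20 + o)/(-1529 + s))/9 = 6 + (20 + o)/(9*(-1529 + s)))
1/((-325 - 227*75) - E(1597, -1284)) = 1/((-325 - 227*75) - (-82546 + 1597 + 54*(-1284))/(9*(-1529 - 1284))) = 1/((-325 - 17025) - (-82546 + 1597 - 69336)/(9*(-2813))) = 1/(-17350 - (-1)*(-150285)/(9*2813)) = 1/(-17350 - 1*50095/8439) = 1/(-17350 - 50095/8439) = 1/(-146466745/8439) = -8439/146466745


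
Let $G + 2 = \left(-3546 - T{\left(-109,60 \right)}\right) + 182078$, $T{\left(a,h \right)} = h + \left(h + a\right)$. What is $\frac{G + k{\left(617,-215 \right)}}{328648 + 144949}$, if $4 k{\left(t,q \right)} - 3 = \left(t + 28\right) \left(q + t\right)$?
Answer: $\frac{973369}{1894388} \approx 0.51382$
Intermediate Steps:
$T{\left(a,h \right)} = a + 2 h$ ($T{\left(a,h \right)} = h + \left(a + h\right) = a + 2 h$)
$k{\left(t,q \right)} = \frac{3}{4} + \frac{\left(28 + t\right) \left(q + t\right)}{4}$ ($k{\left(t,q \right)} = \frac{3}{4} + \frac{\left(t + 28\right) \left(q + t\right)}{4} = \frac{3}{4} + \frac{\left(28 + t\right) \left(q + t\right)}{4}$)
$G = 178519$ ($G = -2 + \left(\left(-3546 - \left(-109 + 2 \cdot 60\right)\right) + 182078\right) = -2 + \left(\left(-3546 - \left(-109 + 120\right)\right) + 182078\right) = -2 + \left(\left(-3546 - 11\right) + 182078\right) = -2 + \left(-3557 + 182078\right) = -2 + 178521 = 178519$)
$\frac{G + k{\left(617,-215 \right)}}{328648 + 144949} = \frac{178519 + \left(\frac{3}{4} + 7 \left(-215\right) + 7 \cdot 617 + \frac{617^{2}}{4} + \frac{1}{4} \left(-215\right) 617\right)}{328648 + 144949} = \frac{178519 + \left(\frac{3}{4} - 1505 + 4319 + \frac{1}{4} \cdot 380689 - \frac{132655}{4}\right)}{473597} = \left(178519 + \left(\frac{3}{4} - 1505 + 4319 + \frac{380689}{4} - \frac{132655}{4}\right)\right) \frac{1}{473597} = \left(178519 + \frac{259293}{4}\right) \frac{1}{473597} = \frac{973369}{4} \cdot \frac{1}{473597} = \frac{973369}{1894388}$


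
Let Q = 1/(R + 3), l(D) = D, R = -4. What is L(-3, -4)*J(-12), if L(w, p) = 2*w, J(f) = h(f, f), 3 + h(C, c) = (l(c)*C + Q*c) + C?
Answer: -846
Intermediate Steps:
Q = -1 (Q = 1/(-4 + 3) = 1/(-1) = -1)
h(C, c) = -3 + C - c + C*c (h(C, c) = -3 + ((c*C - c) + C) = -3 + ((C*c - c) + C) = -3 + ((-c + C*c) + C) = -3 + (C - c + C*c) = -3 + C - c + C*c)
J(f) = -3 + f² (J(f) = -3 + f - f + f*f = -3 + f - f + f² = -3 + f²)
L(-3, -4)*J(-12) = (2*(-3))*(-3 + (-12)²) = -6*(-3 + 144) = -6*141 = -846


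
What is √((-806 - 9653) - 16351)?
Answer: I*√26810 ≈ 163.74*I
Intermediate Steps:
√((-806 - 9653) - 16351) = √(-10459 - 16351) = √(-26810) = I*√26810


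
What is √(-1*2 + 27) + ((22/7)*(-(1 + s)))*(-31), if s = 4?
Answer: 3445/7 ≈ 492.14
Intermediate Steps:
√(-1*2 + 27) + ((22/7)*(-(1 + s)))*(-31) = √(-1*2 + 27) + ((22/7)*(-(1 + 4)))*(-31) = √(-2 + 27) + ((22*(⅐))*(-1*5))*(-31) = √25 + ((22/7)*(-5))*(-31) = 5 - 110/7*(-31) = 5 + 3410/7 = 3445/7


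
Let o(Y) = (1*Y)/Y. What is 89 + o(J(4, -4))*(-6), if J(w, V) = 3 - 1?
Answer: 83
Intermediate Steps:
J(w, V) = 2
o(Y) = 1 (o(Y) = Y/Y = 1)
89 + o(J(4, -4))*(-6) = 89 + 1*(-6) = 89 - 6 = 83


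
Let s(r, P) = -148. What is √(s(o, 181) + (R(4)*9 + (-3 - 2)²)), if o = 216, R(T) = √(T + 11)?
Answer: √(-123 + 9*√15) ≈ 9.3885*I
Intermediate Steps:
R(T) = √(11 + T)
√(s(o, 181) + (R(4)*9 + (-3 - 2)²)) = √(-148 + (√(11 + 4)*9 + (-3 - 2)²)) = √(-148 + (√15*9 + (-5)²)) = √(-148 + (9*√15 + 25)) = √(-148 + (25 + 9*√15)) = √(-123 + 9*√15)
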